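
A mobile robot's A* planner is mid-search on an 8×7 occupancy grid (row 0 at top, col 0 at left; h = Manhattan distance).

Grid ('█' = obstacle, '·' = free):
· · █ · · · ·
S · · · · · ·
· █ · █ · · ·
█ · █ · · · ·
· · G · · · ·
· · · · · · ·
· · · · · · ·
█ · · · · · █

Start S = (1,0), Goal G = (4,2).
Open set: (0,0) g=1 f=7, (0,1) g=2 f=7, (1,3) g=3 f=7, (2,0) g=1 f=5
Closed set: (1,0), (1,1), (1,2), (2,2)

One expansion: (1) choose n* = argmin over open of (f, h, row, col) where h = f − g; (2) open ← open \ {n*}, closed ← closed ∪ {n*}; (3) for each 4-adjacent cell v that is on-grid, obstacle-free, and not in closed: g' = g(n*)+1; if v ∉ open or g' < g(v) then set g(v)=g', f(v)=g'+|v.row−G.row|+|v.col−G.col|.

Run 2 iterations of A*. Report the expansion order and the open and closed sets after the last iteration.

order=[(2,0) → (1,3)]; open=[(0,0) g=1 f=7, (0,1) g=2 f=7, (0,3) g=4 f=9, (1,4) g=4 f=9]; closed=[(1,0), (1,1), (1,2), (1,3), (2,0), (2,2)]

step 1: expand (2,0) (f=5, h=4) → closed; open now [(0,0) g=1 f=7, (0,1) g=2 f=7, (1,3) g=3 f=7]
step 2: expand (1,3) (f=7, h=4) → closed; open now [(0,0) g=1 f=7, (0,1) g=2 f=7, (0,3) g=4 f=9, (1,4) g=4 f=9]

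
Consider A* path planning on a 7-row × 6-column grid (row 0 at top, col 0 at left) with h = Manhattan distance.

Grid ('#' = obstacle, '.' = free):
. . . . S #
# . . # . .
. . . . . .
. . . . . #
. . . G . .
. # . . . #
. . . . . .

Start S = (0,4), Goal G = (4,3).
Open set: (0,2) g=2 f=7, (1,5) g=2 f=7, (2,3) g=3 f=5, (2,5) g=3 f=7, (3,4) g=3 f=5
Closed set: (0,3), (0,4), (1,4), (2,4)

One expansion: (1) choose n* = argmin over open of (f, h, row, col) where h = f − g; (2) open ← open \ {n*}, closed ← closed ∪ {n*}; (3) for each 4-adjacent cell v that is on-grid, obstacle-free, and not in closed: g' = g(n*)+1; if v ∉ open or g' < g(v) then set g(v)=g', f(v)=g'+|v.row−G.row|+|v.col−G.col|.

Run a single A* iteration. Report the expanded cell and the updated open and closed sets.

expanded=(2,3); open=[(0,2) g=2 f=7, (1,5) g=2 f=7, (2,2) g=4 f=7, (2,5) g=3 f=7, (3,3) g=4 f=5, (3,4) g=3 f=5]; closed=[(0,3), (0,4), (1,4), (2,3), (2,4)]

step 1: expand (2,3) (f=5, h=2) → closed; open now [(0,2) g=2 f=7, (1,5) g=2 f=7, (2,2) g=4 f=7, (2,5) g=3 f=7, (3,3) g=4 f=5, (3,4) g=3 f=5]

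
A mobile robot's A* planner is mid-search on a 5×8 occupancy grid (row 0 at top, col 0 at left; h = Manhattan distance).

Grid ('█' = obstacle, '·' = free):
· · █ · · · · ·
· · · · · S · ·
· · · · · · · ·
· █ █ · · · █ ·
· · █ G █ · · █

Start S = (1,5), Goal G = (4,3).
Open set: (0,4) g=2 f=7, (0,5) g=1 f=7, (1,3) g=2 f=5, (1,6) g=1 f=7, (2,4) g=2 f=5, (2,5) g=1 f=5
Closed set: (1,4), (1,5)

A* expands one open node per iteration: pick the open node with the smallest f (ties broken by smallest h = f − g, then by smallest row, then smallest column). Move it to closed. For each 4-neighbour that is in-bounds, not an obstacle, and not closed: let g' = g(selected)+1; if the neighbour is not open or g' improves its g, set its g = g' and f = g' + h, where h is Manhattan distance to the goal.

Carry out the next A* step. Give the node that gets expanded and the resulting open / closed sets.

expanded=(1,3); open=[(0,3) g=3 f=7, (0,4) g=2 f=7, (0,5) g=1 f=7, (1,2) g=3 f=7, (1,6) g=1 f=7, (2,3) g=3 f=5, (2,4) g=2 f=5, (2,5) g=1 f=5]; closed=[(1,3), (1,4), (1,5)]

step 1: expand (1,3) (f=5, h=3) → closed; open now [(0,3) g=3 f=7, (0,4) g=2 f=7, (0,5) g=1 f=7, (1,2) g=3 f=7, (1,6) g=1 f=7, (2,3) g=3 f=5, (2,4) g=2 f=5, (2,5) g=1 f=5]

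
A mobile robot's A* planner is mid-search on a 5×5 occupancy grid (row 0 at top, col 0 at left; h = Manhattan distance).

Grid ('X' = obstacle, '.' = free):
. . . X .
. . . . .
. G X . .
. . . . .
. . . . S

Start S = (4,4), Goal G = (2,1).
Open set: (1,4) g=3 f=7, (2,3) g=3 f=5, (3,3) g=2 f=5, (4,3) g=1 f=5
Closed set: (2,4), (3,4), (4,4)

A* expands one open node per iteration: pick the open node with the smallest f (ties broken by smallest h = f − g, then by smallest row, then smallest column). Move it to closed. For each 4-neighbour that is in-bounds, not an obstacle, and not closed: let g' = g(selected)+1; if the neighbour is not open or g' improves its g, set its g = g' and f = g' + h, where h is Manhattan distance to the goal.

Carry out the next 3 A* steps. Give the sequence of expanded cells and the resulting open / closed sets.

step 1: expand (2,3) (f=5, h=2) → closed; open now [(1,3) g=4 f=7, (1,4) g=3 f=7, (3,3) g=2 f=5, (4,3) g=1 f=5]
step 2: expand (3,3) (f=5, h=3) → closed; open now [(1,3) g=4 f=7, (1,4) g=3 f=7, (3,2) g=3 f=5, (4,3) g=1 f=5]
step 3: expand (3,2) (f=5, h=2) → closed; open now [(1,3) g=4 f=7, (1,4) g=3 f=7, (3,1) g=4 f=5, (4,2) g=4 f=7, (4,3) g=1 f=5]

order=[(2,3) → (3,3) → (3,2)]; open=[(1,3) g=4 f=7, (1,4) g=3 f=7, (3,1) g=4 f=5, (4,2) g=4 f=7, (4,3) g=1 f=5]; closed=[(2,3), (2,4), (3,2), (3,3), (3,4), (4,4)]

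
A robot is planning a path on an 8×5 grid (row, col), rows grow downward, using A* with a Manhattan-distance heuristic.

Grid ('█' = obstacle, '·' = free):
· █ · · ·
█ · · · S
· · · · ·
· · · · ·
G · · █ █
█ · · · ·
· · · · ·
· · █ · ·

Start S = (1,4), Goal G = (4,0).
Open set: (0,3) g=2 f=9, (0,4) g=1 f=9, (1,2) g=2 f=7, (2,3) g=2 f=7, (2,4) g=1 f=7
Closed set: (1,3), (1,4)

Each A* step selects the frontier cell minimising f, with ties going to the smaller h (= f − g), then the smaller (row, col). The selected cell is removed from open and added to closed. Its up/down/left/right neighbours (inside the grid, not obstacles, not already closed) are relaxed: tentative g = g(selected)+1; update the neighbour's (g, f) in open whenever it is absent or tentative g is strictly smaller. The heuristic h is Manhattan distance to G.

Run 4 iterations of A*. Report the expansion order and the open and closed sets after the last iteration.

step 1: expand (1,2) (f=7, h=5) → closed; open now [(0,2) g=3 f=9, (0,3) g=2 f=9, (0,4) g=1 f=9, (1,1) g=3 f=7, (2,2) g=3 f=7, (2,3) g=2 f=7, (2,4) g=1 f=7]
step 2: expand (1,1) (f=7, h=4) → closed; open now [(0,2) g=3 f=9, (0,3) g=2 f=9, (0,4) g=1 f=9, (2,1) g=4 f=7, (2,2) g=3 f=7, (2,3) g=2 f=7, (2,4) g=1 f=7]
step 3: expand (2,1) (f=7, h=3) → closed; open now [(0,2) g=3 f=9, (0,3) g=2 f=9, (0,4) g=1 f=9, (2,0) g=5 f=7, (2,2) g=3 f=7, (2,3) g=2 f=7, (2,4) g=1 f=7, (3,1) g=5 f=7]
step 4: expand (2,0) (f=7, h=2) → closed; open now [(0,2) g=3 f=9, (0,3) g=2 f=9, (0,4) g=1 f=9, (2,2) g=3 f=7, (2,3) g=2 f=7, (2,4) g=1 f=7, (3,0) g=6 f=7, (3,1) g=5 f=7]

order=[(1,2) → (1,1) → (2,1) → (2,0)]; open=[(0,2) g=3 f=9, (0,3) g=2 f=9, (0,4) g=1 f=9, (2,2) g=3 f=7, (2,3) g=2 f=7, (2,4) g=1 f=7, (3,0) g=6 f=7, (3,1) g=5 f=7]; closed=[(1,1), (1,2), (1,3), (1,4), (2,0), (2,1)]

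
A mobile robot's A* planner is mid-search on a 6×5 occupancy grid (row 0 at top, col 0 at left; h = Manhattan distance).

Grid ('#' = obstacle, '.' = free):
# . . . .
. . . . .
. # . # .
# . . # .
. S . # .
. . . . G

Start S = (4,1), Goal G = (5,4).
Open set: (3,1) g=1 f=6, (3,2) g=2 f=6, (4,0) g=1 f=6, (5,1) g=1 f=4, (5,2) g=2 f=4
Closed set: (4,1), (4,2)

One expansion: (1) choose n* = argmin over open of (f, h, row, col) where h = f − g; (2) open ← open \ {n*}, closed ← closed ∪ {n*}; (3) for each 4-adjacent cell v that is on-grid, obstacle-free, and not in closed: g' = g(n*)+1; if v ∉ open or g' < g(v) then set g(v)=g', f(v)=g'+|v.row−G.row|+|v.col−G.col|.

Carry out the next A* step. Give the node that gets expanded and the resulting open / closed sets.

expanded=(5,2); open=[(3,1) g=1 f=6, (3,2) g=2 f=6, (4,0) g=1 f=6, (5,1) g=1 f=4, (5,3) g=3 f=4]; closed=[(4,1), (4,2), (5,2)]

step 1: expand (5,2) (f=4, h=2) → closed; open now [(3,1) g=1 f=6, (3,2) g=2 f=6, (4,0) g=1 f=6, (5,1) g=1 f=4, (5,3) g=3 f=4]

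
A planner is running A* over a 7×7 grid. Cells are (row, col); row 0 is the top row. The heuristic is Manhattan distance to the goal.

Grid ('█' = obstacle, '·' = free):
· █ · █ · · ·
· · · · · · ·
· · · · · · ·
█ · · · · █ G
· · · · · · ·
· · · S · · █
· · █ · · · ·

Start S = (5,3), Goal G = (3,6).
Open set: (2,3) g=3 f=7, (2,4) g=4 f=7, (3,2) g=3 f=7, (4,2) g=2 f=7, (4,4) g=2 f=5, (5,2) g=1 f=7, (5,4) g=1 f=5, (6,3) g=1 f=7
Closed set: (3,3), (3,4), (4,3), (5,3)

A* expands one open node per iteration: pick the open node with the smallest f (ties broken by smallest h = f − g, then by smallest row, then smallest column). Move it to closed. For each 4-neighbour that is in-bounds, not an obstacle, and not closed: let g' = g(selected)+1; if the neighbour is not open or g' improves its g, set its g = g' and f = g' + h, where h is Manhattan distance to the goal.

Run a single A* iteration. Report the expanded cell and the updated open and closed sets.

expanded=(4,4); open=[(2,3) g=3 f=7, (2,4) g=4 f=7, (3,2) g=3 f=7, (4,2) g=2 f=7, (4,5) g=3 f=5, (5,2) g=1 f=7, (5,4) g=1 f=5, (6,3) g=1 f=7]; closed=[(3,3), (3,4), (4,3), (4,4), (5,3)]

step 1: expand (4,4) (f=5, h=3) → closed; open now [(2,3) g=3 f=7, (2,4) g=4 f=7, (3,2) g=3 f=7, (4,2) g=2 f=7, (4,5) g=3 f=5, (5,2) g=1 f=7, (5,4) g=1 f=5, (6,3) g=1 f=7]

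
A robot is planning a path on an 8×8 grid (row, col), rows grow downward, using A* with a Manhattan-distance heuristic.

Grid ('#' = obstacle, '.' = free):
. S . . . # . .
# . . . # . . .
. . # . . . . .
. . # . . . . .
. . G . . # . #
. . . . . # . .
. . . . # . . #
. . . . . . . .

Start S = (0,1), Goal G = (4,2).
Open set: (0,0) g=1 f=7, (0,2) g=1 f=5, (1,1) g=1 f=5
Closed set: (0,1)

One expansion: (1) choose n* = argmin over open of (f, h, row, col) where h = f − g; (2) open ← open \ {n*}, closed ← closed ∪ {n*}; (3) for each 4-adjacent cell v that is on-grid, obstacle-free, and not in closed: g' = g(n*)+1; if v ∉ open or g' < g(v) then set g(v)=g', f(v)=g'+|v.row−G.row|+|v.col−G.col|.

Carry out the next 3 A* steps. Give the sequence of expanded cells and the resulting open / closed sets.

order=[(0,2) → (1,2) → (1,1)]; open=[(0,0) g=1 f=7, (0,3) g=2 f=7, (1,3) g=3 f=7, (2,1) g=2 f=5]; closed=[(0,1), (0,2), (1,1), (1,2)]

step 1: expand (0,2) (f=5, h=4) → closed; open now [(0,0) g=1 f=7, (0,3) g=2 f=7, (1,1) g=1 f=5, (1,2) g=2 f=5]
step 2: expand (1,2) (f=5, h=3) → closed; open now [(0,0) g=1 f=7, (0,3) g=2 f=7, (1,1) g=1 f=5, (1,3) g=3 f=7]
step 3: expand (1,1) (f=5, h=4) → closed; open now [(0,0) g=1 f=7, (0,3) g=2 f=7, (1,3) g=3 f=7, (2,1) g=2 f=5]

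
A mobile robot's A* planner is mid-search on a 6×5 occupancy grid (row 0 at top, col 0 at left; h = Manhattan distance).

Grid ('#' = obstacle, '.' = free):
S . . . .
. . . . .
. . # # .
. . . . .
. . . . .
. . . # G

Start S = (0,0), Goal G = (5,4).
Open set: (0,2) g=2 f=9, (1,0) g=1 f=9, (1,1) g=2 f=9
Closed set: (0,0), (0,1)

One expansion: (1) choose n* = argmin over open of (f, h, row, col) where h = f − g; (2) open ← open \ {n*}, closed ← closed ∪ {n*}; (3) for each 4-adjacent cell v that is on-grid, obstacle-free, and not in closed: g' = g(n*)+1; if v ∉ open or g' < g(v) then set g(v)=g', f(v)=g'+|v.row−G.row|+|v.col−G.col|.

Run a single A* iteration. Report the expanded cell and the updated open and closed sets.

step 1: expand (0,2) (f=9, h=7) → closed; open now [(0,3) g=3 f=9, (1,0) g=1 f=9, (1,1) g=2 f=9, (1,2) g=3 f=9]

expanded=(0,2); open=[(0,3) g=3 f=9, (1,0) g=1 f=9, (1,1) g=2 f=9, (1,2) g=3 f=9]; closed=[(0,0), (0,1), (0,2)]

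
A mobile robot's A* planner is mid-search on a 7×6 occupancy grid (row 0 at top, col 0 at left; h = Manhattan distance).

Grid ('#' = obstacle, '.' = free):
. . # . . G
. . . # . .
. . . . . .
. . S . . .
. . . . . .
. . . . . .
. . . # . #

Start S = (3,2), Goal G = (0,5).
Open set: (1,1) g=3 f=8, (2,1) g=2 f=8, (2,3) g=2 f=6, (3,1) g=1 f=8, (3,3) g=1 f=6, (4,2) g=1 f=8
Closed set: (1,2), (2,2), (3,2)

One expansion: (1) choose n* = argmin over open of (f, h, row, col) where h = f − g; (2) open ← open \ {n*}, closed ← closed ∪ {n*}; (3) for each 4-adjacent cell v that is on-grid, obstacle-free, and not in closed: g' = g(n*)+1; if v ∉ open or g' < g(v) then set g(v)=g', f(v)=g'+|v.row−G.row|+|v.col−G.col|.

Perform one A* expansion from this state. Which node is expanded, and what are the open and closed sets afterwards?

step 1: expand (2,3) (f=6, h=4) → closed; open now [(1,1) g=3 f=8, (2,1) g=2 f=8, (2,4) g=3 f=6, (3,1) g=1 f=8, (3,3) g=1 f=6, (4,2) g=1 f=8]

expanded=(2,3); open=[(1,1) g=3 f=8, (2,1) g=2 f=8, (2,4) g=3 f=6, (3,1) g=1 f=8, (3,3) g=1 f=6, (4,2) g=1 f=8]; closed=[(1,2), (2,2), (2,3), (3,2)]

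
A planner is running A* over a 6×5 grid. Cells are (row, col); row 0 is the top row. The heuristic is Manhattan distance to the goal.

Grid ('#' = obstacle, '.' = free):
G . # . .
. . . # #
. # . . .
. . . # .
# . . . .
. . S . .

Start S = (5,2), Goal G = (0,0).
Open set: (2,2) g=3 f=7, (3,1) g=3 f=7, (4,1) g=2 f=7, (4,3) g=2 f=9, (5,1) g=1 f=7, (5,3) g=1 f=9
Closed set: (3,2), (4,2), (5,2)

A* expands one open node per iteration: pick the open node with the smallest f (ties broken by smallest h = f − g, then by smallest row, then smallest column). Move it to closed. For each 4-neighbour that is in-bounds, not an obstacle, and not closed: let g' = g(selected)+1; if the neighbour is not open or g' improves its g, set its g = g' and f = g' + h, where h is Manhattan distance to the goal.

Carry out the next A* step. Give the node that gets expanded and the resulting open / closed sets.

step 1: expand (2,2) (f=7, h=4) → closed; open now [(1,2) g=4 f=7, (2,3) g=4 f=9, (3,1) g=3 f=7, (4,1) g=2 f=7, (4,3) g=2 f=9, (5,1) g=1 f=7, (5,3) g=1 f=9]

expanded=(2,2); open=[(1,2) g=4 f=7, (2,3) g=4 f=9, (3,1) g=3 f=7, (4,1) g=2 f=7, (4,3) g=2 f=9, (5,1) g=1 f=7, (5,3) g=1 f=9]; closed=[(2,2), (3,2), (4,2), (5,2)]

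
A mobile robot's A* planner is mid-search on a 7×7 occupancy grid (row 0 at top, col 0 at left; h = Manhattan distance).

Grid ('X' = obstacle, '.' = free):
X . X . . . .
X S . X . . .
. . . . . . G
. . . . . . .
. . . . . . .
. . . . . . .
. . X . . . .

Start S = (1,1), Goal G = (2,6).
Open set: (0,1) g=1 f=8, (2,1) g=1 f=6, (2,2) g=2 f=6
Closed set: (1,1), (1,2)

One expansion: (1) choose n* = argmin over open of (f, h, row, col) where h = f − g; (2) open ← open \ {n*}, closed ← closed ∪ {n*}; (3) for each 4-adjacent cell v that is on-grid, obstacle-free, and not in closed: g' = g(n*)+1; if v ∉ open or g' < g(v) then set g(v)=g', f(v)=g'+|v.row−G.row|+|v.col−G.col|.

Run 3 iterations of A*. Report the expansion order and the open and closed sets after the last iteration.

order=[(2,2) → (2,3) → (2,4)]; open=[(0,1) g=1 f=8, (1,4) g=5 f=8, (2,1) g=1 f=6, (2,5) g=5 f=6, (3,2) g=3 f=8, (3,3) g=4 f=8, (3,4) g=5 f=8]; closed=[(1,1), (1,2), (2,2), (2,3), (2,4)]

step 1: expand (2,2) (f=6, h=4) → closed; open now [(0,1) g=1 f=8, (2,1) g=1 f=6, (2,3) g=3 f=6, (3,2) g=3 f=8]
step 2: expand (2,3) (f=6, h=3) → closed; open now [(0,1) g=1 f=8, (2,1) g=1 f=6, (2,4) g=4 f=6, (3,2) g=3 f=8, (3,3) g=4 f=8]
step 3: expand (2,4) (f=6, h=2) → closed; open now [(0,1) g=1 f=8, (1,4) g=5 f=8, (2,1) g=1 f=6, (2,5) g=5 f=6, (3,2) g=3 f=8, (3,3) g=4 f=8, (3,4) g=5 f=8]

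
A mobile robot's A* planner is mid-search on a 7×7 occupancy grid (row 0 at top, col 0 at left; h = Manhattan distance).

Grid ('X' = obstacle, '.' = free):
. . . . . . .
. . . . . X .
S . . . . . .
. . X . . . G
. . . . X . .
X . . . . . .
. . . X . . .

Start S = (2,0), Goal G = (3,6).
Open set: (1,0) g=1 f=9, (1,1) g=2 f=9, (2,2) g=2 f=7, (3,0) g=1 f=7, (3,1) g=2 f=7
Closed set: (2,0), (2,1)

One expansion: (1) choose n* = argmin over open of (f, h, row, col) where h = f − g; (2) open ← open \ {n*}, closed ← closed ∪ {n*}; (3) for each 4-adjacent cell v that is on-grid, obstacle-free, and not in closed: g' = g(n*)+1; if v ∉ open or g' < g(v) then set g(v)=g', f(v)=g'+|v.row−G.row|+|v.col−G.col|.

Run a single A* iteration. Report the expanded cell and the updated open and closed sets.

step 1: expand (2,2) (f=7, h=5) → closed; open now [(1,0) g=1 f=9, (1,1) g=2 f=9, (1,2) g=3 f=9, (2,3) g=3 f=7, (3,0) g=1 f=7, (3,1) g=2 f=7]

expanded=(2,2); open=[(1,0) g=1 f=9, (1,1) g=2 f=9, (1,2) g=3 f=9, (2,3) g=3 f=7, (3,0) g=1 f=7, (3,1) g=2 f=7]; closed=[(2,0), (2,1), (2,2)]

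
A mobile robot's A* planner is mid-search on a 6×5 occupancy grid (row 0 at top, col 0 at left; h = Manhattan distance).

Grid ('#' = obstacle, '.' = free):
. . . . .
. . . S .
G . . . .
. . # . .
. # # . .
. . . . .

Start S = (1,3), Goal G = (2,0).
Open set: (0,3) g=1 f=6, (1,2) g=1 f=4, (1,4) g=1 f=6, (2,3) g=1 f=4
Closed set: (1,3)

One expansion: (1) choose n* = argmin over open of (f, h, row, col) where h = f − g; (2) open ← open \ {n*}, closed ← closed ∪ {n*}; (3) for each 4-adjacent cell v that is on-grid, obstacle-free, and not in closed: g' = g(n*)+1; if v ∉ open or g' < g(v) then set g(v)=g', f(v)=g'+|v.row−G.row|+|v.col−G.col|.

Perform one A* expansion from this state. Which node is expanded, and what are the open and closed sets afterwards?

step 1: expand (1,2) (f=4, h=3) → closed; open now [(0,2) g=2 f=6, (0,3) g=1 f=6, (1,1) g=2 f=4, (1,4) g=1 f=6, (2,2) g=2 f=4, (2,3) g=1 f=4]

expanded=(1,2); open=[(0,2) g=2 f=6, (0,3) g=1 f=6, (1,1) g=2 f=4, (1,4) g=1 f=6, (2,2) g=2 f=4, (2,3) g=1 f=4]; closed=[(1,2), (1,3)]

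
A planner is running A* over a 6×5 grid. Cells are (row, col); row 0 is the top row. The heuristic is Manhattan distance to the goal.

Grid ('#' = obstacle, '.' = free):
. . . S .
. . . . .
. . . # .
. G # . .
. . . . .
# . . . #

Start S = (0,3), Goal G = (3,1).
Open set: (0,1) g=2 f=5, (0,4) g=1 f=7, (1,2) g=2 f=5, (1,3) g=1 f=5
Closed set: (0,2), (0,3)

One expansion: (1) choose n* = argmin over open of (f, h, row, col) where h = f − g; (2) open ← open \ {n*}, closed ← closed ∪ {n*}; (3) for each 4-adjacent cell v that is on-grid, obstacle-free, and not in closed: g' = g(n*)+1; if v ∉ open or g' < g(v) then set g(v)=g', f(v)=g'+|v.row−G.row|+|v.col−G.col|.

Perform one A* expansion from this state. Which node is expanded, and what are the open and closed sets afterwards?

step 1: expand (0,1) (f=5, h=3) → closed; open now [(0,0) g=3 f=7, (0,4) g=1 f=7, (1,1) g=3 f=5, (1,2) g=2 f=5, (1,3) g=1 f=5]

expanded=(0,1); open=[(0,0) g=3 f=7, (0,4) g=1 f=7, (1,1) g=3 f=5, (1,2) g=2 f=5, (1,3) g=1 f=5]; closed=[(0,1), (0,2), (0,3)]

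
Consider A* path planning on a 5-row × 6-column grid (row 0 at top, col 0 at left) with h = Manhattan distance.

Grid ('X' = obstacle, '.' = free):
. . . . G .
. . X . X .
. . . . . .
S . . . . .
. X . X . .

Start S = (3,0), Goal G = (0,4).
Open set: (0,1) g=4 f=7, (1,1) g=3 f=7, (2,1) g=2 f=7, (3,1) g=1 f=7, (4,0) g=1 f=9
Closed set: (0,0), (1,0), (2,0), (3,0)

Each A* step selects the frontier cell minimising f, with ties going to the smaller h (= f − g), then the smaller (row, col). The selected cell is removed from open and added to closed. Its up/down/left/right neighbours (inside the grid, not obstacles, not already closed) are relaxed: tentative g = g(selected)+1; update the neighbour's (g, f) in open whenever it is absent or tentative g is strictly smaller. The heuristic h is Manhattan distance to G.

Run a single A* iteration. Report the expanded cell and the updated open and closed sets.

step 1: expand (0,1) (f=7, h=3) → closed; open now [(0,2) g=5 f=7, (1,1) g=3 f=7, (2,1) g=2 f=7, (3,1) g=1 f=7, (4,0) g=1 f=9]

expanded=(0,1); open=[(0,2) g=5 f=7, (1,1) g=3 f=7, (2,1) g=2 f=7, (3,1) g=1 f=7, (4,0) g=1 f=9]; closed=[(0,0), (0,1), (1,0), (2,0), (3,0)]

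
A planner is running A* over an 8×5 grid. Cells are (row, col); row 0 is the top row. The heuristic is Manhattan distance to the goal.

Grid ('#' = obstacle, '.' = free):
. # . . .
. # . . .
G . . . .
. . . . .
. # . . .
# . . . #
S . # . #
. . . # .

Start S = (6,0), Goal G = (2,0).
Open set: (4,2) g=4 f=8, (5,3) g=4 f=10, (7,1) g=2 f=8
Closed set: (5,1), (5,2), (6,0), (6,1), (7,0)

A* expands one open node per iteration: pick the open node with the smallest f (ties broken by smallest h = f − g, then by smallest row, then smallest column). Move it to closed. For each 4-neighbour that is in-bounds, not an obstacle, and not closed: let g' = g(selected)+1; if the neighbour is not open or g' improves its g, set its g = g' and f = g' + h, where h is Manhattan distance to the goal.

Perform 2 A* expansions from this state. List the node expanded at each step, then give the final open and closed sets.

order=[(4,2) → (3,2)]; open=[(2,2) g=6 f=8, (3,1) g=6 f=8, (3,3) g=6 f=10, (4,3) g=5 f=10, (5,3) g=4 f=10, (7,1) g=2 f=8]; closed=[(3,2), (4,2), (5,1), (5,2), (6,0), (6,1), (7,0)]

step 1: expand (4,2) (f=8, h=4) → closed; open now [(3,2) g=5 f=8, (4,3) g=5 f=10, (5,3) g=4 f=10, (7,1) g=2 f=8]
step 2: expand (3,2) (f=8, h=3) → closed; open now [(2,2) g=6 f=8, (3,1) g=6 f=8, (3,3) g=6 f=10, (4,3) g=5 f=10, (5,3) g=4 f=10, (7,1) g=2 f=8]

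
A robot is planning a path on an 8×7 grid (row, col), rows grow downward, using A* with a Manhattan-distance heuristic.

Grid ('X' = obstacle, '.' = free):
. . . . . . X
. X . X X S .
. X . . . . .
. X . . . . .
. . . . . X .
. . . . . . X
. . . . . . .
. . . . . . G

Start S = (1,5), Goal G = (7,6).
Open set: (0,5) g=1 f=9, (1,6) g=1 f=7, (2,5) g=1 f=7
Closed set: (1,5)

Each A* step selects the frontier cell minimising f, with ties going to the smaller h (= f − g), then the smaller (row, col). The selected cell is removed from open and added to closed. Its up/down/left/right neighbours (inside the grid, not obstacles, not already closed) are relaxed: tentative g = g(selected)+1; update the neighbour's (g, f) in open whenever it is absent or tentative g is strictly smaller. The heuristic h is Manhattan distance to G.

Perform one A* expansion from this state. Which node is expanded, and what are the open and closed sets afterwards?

expanded=(1,6); open=[(0,5) g=1 f=9, (2,5) g=1 f=7, (2,6) g=2 f=7]; closed=[(1,5), (1,6)]

step 1: expand (1,6) (f=7, h=6) → closed; open now [(0,5) g=1 f=9, (2,5) g=1 f=7, (2,6) g=2 f=7]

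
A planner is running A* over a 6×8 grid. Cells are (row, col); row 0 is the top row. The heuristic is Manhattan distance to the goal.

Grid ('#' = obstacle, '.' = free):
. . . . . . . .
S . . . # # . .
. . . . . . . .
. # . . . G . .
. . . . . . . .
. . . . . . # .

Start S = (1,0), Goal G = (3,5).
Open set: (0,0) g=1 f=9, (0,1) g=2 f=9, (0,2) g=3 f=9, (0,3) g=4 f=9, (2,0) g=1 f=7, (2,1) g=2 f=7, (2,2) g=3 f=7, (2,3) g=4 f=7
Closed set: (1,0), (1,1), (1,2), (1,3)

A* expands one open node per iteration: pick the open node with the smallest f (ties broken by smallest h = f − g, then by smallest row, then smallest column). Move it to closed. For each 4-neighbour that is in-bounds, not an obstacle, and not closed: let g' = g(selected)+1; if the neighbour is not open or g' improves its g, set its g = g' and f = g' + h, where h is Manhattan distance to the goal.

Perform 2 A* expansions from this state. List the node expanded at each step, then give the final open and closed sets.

step 1: expand (2,3) (f=7, h=3) → closed; open now [(0,0) g=1 f=9, (0,1) g=2 f=9, (0,2) g=3 f=9, (0,3) g=4 f=9, (2,0) g=1 f=7, (2,1) g=2 f=7, (2,2) g=3 f=7, (2,4) g=5 f=7, (3,3) g=5 f=7]
step 2: expand (2,4) (f=7, h=2) → closed; open now [(0,0) g=1 f=9, (0,1) g=2 f=9, (0,2) g=3 f=9, (0,3) g=4 f=9, (2,0) g=1 f=7, (2,1) g=2 f=7, (2,2) g=3 f=7, (2,5) g=6 f=7, (3,3) g=5 f=7, (3,4) g=6 f=7]

order=[(2,3) → (2,4)]; open=[(0,0) g=1 f=9, (0,1) g=2 f=9, (0,2) g=3 f=9, (0,3) g=4 f=9, (2,0) g=1 f=7, (2,1) g=2 f=7, (2,2) g=3 f=7, (2,5) g=6 f=7, (3,3) g=5 f=7, (3,4) g=6 f=7]; closed=[(1,0), (1,1), (1,2), (1,3), (2,3), (2,4)]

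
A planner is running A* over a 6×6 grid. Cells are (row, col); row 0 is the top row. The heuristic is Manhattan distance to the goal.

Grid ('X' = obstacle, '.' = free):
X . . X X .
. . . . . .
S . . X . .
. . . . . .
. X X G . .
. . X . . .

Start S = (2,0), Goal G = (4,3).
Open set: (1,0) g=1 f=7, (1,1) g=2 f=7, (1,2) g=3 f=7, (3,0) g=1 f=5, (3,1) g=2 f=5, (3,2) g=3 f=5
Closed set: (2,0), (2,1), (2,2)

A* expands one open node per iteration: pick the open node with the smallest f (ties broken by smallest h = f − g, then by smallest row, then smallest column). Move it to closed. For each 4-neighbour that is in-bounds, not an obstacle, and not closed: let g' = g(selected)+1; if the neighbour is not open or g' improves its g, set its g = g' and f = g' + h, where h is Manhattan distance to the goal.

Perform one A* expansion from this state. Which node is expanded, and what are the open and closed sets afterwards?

expanded=(3,2); open=[(1,0) g=1 f=7, (1,1) g=2 f=7, (1,2) g=3 f=7, (3,0) g=1 f=5, (3,1) g=2 f=5, (3,3) g=4 f=5]; closed=[(2,0), (2,1), (2,2), (3,2)]

step 1: expand (3,2) (f=5, h=2) → closed; open now [(1,0) g=1 f=7, (1,1) g=2 f=7, (1,2) g=3 f=7, (3,0) g=1 f=5, (3,1) g=2 f=5, (3,3) g=4 f=5]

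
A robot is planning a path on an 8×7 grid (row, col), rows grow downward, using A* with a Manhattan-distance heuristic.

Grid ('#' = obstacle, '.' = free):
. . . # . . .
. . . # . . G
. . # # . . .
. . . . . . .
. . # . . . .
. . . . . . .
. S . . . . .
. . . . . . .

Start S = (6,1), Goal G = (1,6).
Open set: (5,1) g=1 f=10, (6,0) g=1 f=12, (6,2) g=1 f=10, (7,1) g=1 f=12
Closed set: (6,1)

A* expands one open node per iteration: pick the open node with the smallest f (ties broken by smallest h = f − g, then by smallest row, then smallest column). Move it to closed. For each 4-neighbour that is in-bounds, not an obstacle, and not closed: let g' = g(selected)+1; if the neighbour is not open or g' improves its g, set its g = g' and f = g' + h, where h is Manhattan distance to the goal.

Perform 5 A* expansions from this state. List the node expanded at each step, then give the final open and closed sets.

step 1: expand (5,1) (f=10, h=9) → closed; open now [(4,1) g=2 f=10, (5,0) g=2 f=12, (5,2) g=2 f=10, (6,0) g=1 f=12, (6,2) g=1 f=10, (7,1) g=1 f=12]
step 2: expand (4,1) (f=10, h=8) → closed; open now [(3,1) g=3 f=10, (4,0) g=3 f=12, (5,0) g=2 f=12, (5,2) g=2 f=10, (6,0) g=1 f=12, (6,2) g=1 f=10, (7,1) g=1 f=12]
step 3: expand (3,1) (f=10, h=7) → closed; open now [(2,1) g=4 f=10, (3,0) g=4 f=12, (3,2) g=4 f=10, (4,0) g=3 f=12, (5,0) g=2 f=12, (5,2) g=2 f=10, (6,0) g=1 f=12, (6,2) g=1 f=10, (7,1) g=1 f=12]
step 4: expand (2,1) (f=10, h=6) → closed; open now [(1,1) g=5 f=10, (2,0) g=5 f=12, (3,0) g=4 f=12, (3,2) g=4 f=10, (4,0) g=3 f=12, (5,0) g=2 f=12, (5,2) g=2 f=10, (6,0) g=1 f=12, (6,2) g=1 f=10, (7,1) g=1 f=12]
step 5: expand (1,1) (f=10, h=5) → closed; open now [(0,1) g=6 f=12, (1,0) g=6 f=12, (1,2) g=6 f=10, (2,0) g=5 f=12, (3,0) g=4 f=12, (3,2) g=4 f=10, (4,0) g=3 f=12, (5,0) g=2 f=12, (5,2) g=2 f=10, (6,0) g=1 f=12, (6,2) g=1 f=10, (7,1) g=1 f=12]

order=[(5,1) → (4,1) → (3,1) → (2,1) → (1,1)]; open=[(0,1) g=6 f=12, (1,0) g=6 f=12, (1,2) g=6 f=10, (2,0) g=5 f=12, (3,0) g=4 f=12, (3,2) g=4 f=10, (4,0) g=3 f=12, (5,0) g=2 f=12, (5,2) g=2 f=10, (6,0) g=1 f=12, (6,2) g=1 f=10, (7,1) g=1 f=12]; closed=[(1,1), (2,1), (3,1), (4,1), (5,1), (6,1)]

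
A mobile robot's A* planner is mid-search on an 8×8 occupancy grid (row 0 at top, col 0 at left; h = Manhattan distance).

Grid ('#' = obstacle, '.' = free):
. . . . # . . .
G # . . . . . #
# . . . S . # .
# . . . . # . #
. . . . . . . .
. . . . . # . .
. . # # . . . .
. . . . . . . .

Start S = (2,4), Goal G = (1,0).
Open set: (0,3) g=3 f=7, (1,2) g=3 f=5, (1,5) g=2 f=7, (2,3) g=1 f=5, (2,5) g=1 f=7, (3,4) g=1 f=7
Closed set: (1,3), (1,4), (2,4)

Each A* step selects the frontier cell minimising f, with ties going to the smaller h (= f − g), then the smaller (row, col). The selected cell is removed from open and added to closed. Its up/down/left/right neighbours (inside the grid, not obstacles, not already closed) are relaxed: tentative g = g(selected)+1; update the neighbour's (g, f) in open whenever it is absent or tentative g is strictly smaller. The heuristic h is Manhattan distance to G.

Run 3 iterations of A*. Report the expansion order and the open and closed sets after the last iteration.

order=[(1,2) → (2,3) → (2,2)]; open=[(0,2) g=4 f=7, (0,3) g=3 f=7, (1,5) g=2 f=7, (2,1) g=3 f=5, (2,5) g=1 f=7, (3,2) g=3 f=7, (3,3) g=2 f=7, (3,4) g=1 f=7]; closed=[(1,2), (1,3), (1,4), (2,2), (2,3), (2,4)]

step 1: expand (1,2) (f=5, h=2) → closed; open now [(0,2) g=4 f=7, (0,3) g=3 f=7, (1,5) g=2 f=7, (2,2) g=4 f=7, (2,3) g=1 f=5, (2,5) g=1 f=7, (3,4) g=1 f=7]
step 2: expand (2,3) (f=5, h=4) → closed; open now [(0,2) g=4 f=7, (0,3) g=3 f=7, (1,5) g=2 f=7, (2,2) g=2 f=5, (2,5) g=1 f=7, (3,3) g=2 f=7, (3,4) g=1 f=7]
step 3: expand (2,2) (f=5, h=3) → closed; open now [(0,2) g=4 f=7, (0,3) g=3 f=7, (1,5) g=2 f=7, (2,1) g=3 f=5, (2,5) g=1 f=7, (3,2) g=3 f=7, (3,3) g=2 f=7, (3,4) g=1 f=7]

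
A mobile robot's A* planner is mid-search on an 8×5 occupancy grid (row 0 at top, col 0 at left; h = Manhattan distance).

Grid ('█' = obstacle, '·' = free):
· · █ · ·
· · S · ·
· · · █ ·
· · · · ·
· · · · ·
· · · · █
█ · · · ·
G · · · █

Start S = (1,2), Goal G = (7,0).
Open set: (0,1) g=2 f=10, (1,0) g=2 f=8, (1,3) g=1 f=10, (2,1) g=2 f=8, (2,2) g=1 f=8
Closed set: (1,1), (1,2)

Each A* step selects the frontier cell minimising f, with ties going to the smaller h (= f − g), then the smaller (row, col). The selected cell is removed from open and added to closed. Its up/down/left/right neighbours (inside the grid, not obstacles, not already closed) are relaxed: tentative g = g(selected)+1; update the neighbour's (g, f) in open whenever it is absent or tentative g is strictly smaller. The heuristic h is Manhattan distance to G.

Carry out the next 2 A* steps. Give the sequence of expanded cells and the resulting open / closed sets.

order=[(1,0) → (2,0)]; open=[(0,0) g=3 f=10, (0,1) g=2 f=10, (1,3) g=1 f=10, (2,1) g=2 f=8, (2,2) g=1 f=8, (3,0) g=4 f=8]; closed=[(1,0), (1,1), (1,2), (2,0)]

step 1: expand (1,0) (f=8, h=6) → closed; open now [(0,0) g=3 f=10, (0,1) g=2 f=10, (1,3) g=1 f=10, (2,0) g=3 f=8, (2,1) g=2 f=8, (2,2) g=1 f=8]
step 2: expand (2,0) (f=8, h=5) → closed; open now [(0,0) g=3 f=10, (0,1) g=2 f=10, (1,3) g=1 f=10, (2,1) g=2 f=8, (2,2) g=1 f=8, (3,0) g=4 f=8]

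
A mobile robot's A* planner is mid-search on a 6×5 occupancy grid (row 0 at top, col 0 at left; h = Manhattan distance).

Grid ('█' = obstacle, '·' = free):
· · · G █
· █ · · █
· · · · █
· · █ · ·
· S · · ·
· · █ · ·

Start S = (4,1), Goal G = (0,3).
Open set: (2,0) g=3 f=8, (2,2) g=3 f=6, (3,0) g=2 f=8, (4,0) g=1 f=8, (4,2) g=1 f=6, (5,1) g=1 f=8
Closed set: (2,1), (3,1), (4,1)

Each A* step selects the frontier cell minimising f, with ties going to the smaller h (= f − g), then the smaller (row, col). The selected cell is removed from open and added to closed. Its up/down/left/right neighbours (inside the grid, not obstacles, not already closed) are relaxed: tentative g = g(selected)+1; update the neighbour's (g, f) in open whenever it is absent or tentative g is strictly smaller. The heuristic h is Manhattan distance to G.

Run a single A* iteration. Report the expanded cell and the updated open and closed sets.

step 1: expand (2,2) (f=6, h=3) → closed; open now [(1,2) g=4 f=6, (2,0) g=3 f=8, (2,3) g=4 f=6, (3,0) g=2 f=8, (4,0) g=1 f=8, (4,2) g=1 f=6, (5,1) g=1 f=8]

expanded=(2,2); open=[(1,2) g=4 f=6, (2,0) g=3 f=8, (2,3) g=4 f=6, (3,0) g=2 f=8, (4,0) g=1 f=8, (4,2) g=1 f=6, (5,1) g=1 f=8]; closed=[(2,1), (2,2), (3,1), (4,1)]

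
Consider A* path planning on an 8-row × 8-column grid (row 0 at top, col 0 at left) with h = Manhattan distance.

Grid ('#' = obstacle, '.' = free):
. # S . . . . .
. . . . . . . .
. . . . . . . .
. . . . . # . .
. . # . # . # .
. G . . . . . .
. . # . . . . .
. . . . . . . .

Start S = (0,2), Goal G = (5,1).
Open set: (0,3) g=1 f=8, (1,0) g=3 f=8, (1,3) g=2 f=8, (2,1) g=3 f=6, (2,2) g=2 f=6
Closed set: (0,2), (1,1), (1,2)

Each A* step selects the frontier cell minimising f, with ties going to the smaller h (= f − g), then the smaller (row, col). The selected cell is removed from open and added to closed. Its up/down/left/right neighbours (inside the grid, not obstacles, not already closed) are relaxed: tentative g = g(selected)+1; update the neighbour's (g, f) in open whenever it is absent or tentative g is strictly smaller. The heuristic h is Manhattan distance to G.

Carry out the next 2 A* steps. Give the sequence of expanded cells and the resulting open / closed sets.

step 1: expand (2,1) (f=6, h=3) → closed; open now [(0,3) g=1 f=8, (1,0) g=3 f=8, (1,3) g=2 f=8, (2,0) g=4 f=8, (2,2) g=2 f=6, (3,1) g=4 f=6]
step 2: expand (3,1) (f=6, h=2) → closed; open now [(0,3) g=1 f=8, (1,0) g=3 f=8, (1,3) g=2 f=8, (2,0) g=4 f=8, (2,2) g=2 f=6, (3,0) g=5 f=8, (3,2) g=5 f=8, (4,1) g=5 f=6]

order=[(2,1) → (3,1)]; open=[(0,3) g=1 f=8, (1,0) g=3 f=8, (1,3) g=2 f=8, (2,0) g=4 f=8, (2,2) g=2 f=6, (3,0) g=5 f=8, (3,2) g=5 f=8, (4,1) g=5 f=6]; closed=[(0,2), (1,1), (1,2), (2,1), (3,1)]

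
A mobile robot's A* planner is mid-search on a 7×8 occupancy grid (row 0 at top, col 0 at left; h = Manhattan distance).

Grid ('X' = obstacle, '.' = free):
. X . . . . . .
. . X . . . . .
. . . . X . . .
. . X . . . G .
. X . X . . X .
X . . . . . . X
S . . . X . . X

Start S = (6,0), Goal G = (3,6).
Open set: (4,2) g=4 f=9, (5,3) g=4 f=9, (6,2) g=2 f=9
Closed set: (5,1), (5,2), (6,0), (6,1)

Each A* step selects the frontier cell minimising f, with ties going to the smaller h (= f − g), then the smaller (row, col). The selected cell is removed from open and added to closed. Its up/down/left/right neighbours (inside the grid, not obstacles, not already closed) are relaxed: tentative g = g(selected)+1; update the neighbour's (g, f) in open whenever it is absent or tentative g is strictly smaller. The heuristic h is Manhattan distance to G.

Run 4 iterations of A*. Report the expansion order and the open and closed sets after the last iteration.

step 1: expand (4,2) (f=9, h=5) → closed; open now [(5,3) g=4 f=9, (6,2) g=2 f=9]
step 2: expand (5,3) (f=9, h=5) → closed; open now [(5,4) g=5 f=9, (6,2) g=2 f=9, (6,3) g=5 f=11]
step 3: expand (5,4) (f=9, h=4) → closed; open now [(4,4) g=6 f=9, (5,5) g=6 f=9, (6,2) g=2 f=9, (6,3) g=5 f=11]
step 4: expand (4,4) (f=9, h=3) → closed; open now [(3,4) g=7 f=9, (4,5) g=7 f=9, (5,5) g=6 f=9, (6,2) g=2 f=9, (6,3) g=5 f=11]

order=[(4,2) → (5,3) → (5,4) → (4,4)]; open=[(3,4) g=7 f=9, (4,5) g=7 f=9, (5,5) g=6 f=9, (6,2) g=2 f=9, (6,3) g=5 f=11]; closed=[(4,2), (4,4), (5,1), (5,2), (5,3), (5,4), (6,0), (6,1)]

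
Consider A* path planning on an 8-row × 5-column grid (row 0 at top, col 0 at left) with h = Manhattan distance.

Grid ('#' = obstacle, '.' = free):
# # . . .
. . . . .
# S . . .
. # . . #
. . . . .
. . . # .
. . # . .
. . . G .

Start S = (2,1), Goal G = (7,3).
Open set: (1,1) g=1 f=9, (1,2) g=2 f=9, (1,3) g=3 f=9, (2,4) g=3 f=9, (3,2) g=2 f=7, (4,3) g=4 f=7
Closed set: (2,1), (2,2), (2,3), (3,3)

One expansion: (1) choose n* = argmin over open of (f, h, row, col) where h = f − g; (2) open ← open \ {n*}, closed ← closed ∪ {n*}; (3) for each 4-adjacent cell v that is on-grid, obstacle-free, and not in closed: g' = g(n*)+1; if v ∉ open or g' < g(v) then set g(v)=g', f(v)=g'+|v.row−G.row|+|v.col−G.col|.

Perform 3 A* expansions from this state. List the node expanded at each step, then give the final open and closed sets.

step 1: expand (4,3) (f=7, h=3) → closed; open now [(1,1) g=1 f=9, (1,2) g=2 f=9, (1,3) g=3 f=9, (2,4) g=3 f=9, (3,2) g=2 f=7, (4,2) g=5 f=9, (4,4) g=5 f=9]
step 2: expand (3,2) (f=7, h=5) → closed; open now [(1,1) g=1 f=9, (1,2) g=2 f=9, (1,3) g=3 f=9, (2,4) g=3 f=9, (4,2) g=3 f=7, (4,4) g=5 f=9]
step 3: expand (4,2) (f=7, h=4) → closed; open now [(1,1) g=1 f=9, (1,2) g=2 f=9, (1,3) g=3 f=9, (2,4) g=3 f=9, (4,1) g=4 f=9, (4,4) g=5 f=9, (5,2) g=4 f=7]

order=[(4,3) → (3,2) → (4,2)]; open=[(1,1) g=1 f=9, (1,2) g=2 f=9, (1,3) g=3 f=9, (2,4) g=3 f=9, (4,1) g=4 f=9, (4,4) g=5 f=9, (5,2) g=4 f=7]; closed=[(2,1), (2,2), (2,3), (3,2), (3,3), (4,2), (4,3)]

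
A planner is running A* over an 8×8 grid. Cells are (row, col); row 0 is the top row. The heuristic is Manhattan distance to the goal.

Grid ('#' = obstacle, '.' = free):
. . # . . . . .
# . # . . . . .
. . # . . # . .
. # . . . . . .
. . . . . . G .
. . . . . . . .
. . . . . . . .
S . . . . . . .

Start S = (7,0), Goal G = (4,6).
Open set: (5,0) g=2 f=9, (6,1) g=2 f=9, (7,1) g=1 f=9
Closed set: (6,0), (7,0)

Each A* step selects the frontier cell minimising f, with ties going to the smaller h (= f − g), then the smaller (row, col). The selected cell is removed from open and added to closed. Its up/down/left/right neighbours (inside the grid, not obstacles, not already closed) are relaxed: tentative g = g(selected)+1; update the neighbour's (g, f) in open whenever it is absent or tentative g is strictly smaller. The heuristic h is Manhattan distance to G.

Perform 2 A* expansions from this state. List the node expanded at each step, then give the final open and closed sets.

order=[(5,0) → (4,0)]; open=[(3,0) g=4 f=11, (4,1) g=4 f=9, (5,1) g=3 f=9, (6,1) g=2 f=9, (7,1) g=1 f=9]; closed=[(4,0), (5,0), (6,0), (7,0)]

step 1: expand (5,0) (f=9, h=7) → closed; open now [(4,0) g=3 f=9, (5,1) g=3 f=9, (6,1) g=2 f=9, (7,1) g=1 f=9]
step 2: expand (4,0) (f=9, h=6) → closed; open now [(3,0) g=4 f=11, (4,1) g=4 f=9, (5,1) g=3 f=9, (6,1) g=2 f=9, (7,1) g=1 f=9]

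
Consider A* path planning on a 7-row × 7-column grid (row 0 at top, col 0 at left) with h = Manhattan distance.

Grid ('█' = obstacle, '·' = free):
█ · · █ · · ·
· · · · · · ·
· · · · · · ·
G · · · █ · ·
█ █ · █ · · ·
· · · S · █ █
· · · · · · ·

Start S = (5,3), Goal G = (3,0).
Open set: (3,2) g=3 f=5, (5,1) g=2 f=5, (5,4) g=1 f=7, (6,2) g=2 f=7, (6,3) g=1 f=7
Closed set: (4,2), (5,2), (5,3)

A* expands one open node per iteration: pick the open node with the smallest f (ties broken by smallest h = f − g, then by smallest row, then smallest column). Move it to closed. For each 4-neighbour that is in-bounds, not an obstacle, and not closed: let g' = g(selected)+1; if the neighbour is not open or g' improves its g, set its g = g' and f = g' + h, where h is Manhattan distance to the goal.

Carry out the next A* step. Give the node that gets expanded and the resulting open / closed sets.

expanded=(3,2); open=[(2,2) g=4 f=7, (3,1) g=4 f=5, (3,3) g=4 f=7, (5,1) g=2 f=5, (5,4) g=1 f=7, (6,2) g=2 f=7, (6,3) g=1 f=7]; closed=[(3,2), (4,2), (5,2), (5,3)]

step 1: expand (3,2) (f=5, h=2) → closed; open now [(2,2) g=4 f=7, (3,1) g=4 f=5, (3,3) g=4 f=7, (5,1) g=2 f=5, (5,4) g=1 f=7, (6,2) g=2 f=7, (6,3) g=1 f=7]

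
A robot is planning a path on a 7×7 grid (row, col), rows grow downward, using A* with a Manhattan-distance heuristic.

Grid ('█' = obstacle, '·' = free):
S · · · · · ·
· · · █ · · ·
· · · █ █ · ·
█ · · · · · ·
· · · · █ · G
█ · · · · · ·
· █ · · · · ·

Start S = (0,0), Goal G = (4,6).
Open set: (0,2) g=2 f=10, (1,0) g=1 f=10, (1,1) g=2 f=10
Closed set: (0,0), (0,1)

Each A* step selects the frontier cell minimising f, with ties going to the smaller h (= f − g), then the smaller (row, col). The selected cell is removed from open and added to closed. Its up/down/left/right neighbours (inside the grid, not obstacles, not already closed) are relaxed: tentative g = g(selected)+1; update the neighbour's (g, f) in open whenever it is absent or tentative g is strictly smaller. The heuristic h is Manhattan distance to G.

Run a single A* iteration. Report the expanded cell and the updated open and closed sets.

expanded=(0,2); open=[(0,3) g=3 f=10, (1,0) g=1 f=10, (1,1) g=2 f=10, (1,2) g=3 f=10]; closed=[(0,0), (0,1), (0,2)]

step 1: expand (0,2) (f=10, h=8) → closed; open now [(0,3) g=3 f=10, (1,0) g=1 f=10, (1,1) g=2 f=10, (1,2) g=3 f=10]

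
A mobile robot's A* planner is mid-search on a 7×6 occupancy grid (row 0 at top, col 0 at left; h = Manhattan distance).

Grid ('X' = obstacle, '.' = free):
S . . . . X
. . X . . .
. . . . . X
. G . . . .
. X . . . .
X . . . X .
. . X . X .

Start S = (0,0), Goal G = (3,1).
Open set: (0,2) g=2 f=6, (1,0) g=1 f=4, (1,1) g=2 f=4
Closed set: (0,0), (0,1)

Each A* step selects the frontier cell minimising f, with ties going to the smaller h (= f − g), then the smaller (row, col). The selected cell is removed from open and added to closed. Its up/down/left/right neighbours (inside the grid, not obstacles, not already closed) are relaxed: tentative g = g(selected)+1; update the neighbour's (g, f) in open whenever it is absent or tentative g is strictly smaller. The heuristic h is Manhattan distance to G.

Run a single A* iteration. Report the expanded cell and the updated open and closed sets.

step 1: expand (1,1) (f=4, h=2) → closed; open now [(0,2) g=2 f=6, (1,0) g=1 f=4, (2,1) g=3 f=4]

expanded=(1,1); open=[(0,2) g=2 f=6, (1,0) g=1 f=4, (2,1) g=3 f=4]; closed=[(0,0), (0,1), (1,1)]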